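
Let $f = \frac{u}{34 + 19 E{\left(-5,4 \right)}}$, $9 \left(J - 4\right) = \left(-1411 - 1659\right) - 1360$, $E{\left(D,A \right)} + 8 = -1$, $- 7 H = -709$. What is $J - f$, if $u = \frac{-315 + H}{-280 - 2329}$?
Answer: $- \frac{10993910750}{22518279} \approx -488.22$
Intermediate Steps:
$H = \frac{709}{7}$ ($H = \left(- \frac{1}{7}\right) \left(-709\right) = \frac{709}{7} \approx 101.29$)
$E{\left(D,A \right)} = -9$ ($E{\left(D,A \right)} = -8 - 1 = -9$)
$u = \frac{1496}{18263}$ ($u = \frac{-315 + \frac{709}{7}}{-280 - 2329} = - \frac{1496}{7 \left(-2609\right)} = \left(- \frac{1496}{7}\right) \left(- \frac{1}{2609}\right) = \frac{1496}{18263} \approx 0.081914$)
$J = - \frac{4394}{9}$ ($J = 4 + \frac{\left(-1411 - 1659\right) - 1360}{9} = 4 + \frac{-3070 - 1360}{9} = 4 + \frac{1}{9} \left(-4430\right) = 4 - \frac{4430}{9} = - \frac{4394}{9} \approx -488.22$)
$f = - \frac{1496}{2502031}$ ($f = \frac{1496}{18263 \left(34 + 19 \left(-9\right)\right)} = \frac{1496}{18263 \left(34 - 171\right)} = \frac{1496}{18263 \left(-137\right)} = \frac{1496}{18263} \left(- \frac{1}{137}\right) = - \frac{1496}{2502031} \approx -0.00059791$)
$J - f = - \frac{4394}{9} - - \frac{1496}{2502031} = - \frac{4394}{9} + \frac{1496}{2502031} = - \frac{10993910750}{22518279}$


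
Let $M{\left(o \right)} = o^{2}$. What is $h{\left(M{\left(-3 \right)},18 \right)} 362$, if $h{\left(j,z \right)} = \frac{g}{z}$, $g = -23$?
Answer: $- \frac{4163}{9} \approx -462.56$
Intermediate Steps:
$h{\left(j,z \right)} = - \frac{23}{z}$
$h{\left(M{\left(-3 \right)},18 \right)} 362 = - \frac{23}{18} \cdot 362 = \left(-23\right) \frac{1}{18} \cdot 362 = \left(- \frac{23}{18}\right) 362 = - \frac{4163}{9}$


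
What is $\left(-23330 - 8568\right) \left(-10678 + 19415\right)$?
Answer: $-278692826$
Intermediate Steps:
$\left(-23330 - 8568\right) \left(-10678 + 19415\right) = \left(-31898\right) 8737 = -278692826$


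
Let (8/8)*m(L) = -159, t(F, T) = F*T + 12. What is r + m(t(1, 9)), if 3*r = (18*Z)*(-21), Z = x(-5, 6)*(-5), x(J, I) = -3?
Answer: -2049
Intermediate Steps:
t(F, T) = 12 + F*T
Z = 15 (Z = -3*(-5) = 15)
r = -1890 (r = ((18*15)*(-21))/3 = (270*(-21))/3 = (⅓)*(-5670) = -1890)
m(L) = -159
r + m(t(1, 9)) = -1890 - 159 = -2049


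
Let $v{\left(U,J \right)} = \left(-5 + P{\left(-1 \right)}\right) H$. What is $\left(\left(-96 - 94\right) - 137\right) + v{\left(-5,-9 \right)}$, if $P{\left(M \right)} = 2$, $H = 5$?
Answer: $-342$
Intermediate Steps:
$v{\left(U,J \right)} = -15$ ($v{\left(U,J \right)} = \left(-5 + 2\right) 5 = \left(-3\right) 5 = -15$)
$\left(\left(-96 - 94\right) - 137\right) + v{\left(-5,-9 \right)} = \left(\left(-96 - 94\right) - 137\right) - 15 = \left(-190 - 137\right) - 15 = -327 - 15 = -342$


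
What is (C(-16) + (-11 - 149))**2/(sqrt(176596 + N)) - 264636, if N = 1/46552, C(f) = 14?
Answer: -264636 + 980536*sqrt(180859733846)/8220896993 ≈ -2.6459e+5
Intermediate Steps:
N = 1/46552 ≈ 2.1481e-5
(C(-16) + (-11 - 149))**2/(sqrt(176596 + N)) - 264636 = (14 + (-11 - 149))**2/(sqrt(176596 + 1/46552)) - 264636 = (14 - 160)**2/(sqrt(8220896993/46552)) - 264636 = (-146)**2/((sqrt(180859733846)/1012)) - 264636 = 21316*(46*sqrt(180859733846)/8220896993) - 264636 = 980536*sqrt(180859733846)/8220896993 - 264636 = -264636 + 980536*sqrt(180859733846)/8220896993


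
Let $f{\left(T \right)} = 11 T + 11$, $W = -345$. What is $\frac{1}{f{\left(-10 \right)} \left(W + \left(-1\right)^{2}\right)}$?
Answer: $\frac{1}{34056} \approx 2.9363 \cdot 10^{-5}$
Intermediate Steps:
$f{\left(T \right)} = 11 + 11 T$
$\frac{1}{f{\left(-10 \right)} \left(W + \left(-1\right)^{2}\right)} = \frac{1}{\left(11 + 11 \left(-10\right)\right) \left(-345 + \left(-1\right)^{2}\right)} = \frac{1}{\left(11 - 110\right) \left(-345 + 1\right)} = \frac{1}{\left(-99\right) \left(-344\right)} = \frac{1}{34056}$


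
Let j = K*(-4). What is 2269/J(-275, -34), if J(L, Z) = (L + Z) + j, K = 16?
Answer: -2269/373 ≈ -6.0831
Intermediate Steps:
j = -64 (j = 16*(-4) = -64)
J(L, Z) = -64 + L + Z (J(L, Z) = (L + Z) - 64 = -64 + L + Z)
2269/J(-275, -34) = 2269/(-64 - 275 - 34) = 2269/(-373) = 2269*(-1/373) = -2269/373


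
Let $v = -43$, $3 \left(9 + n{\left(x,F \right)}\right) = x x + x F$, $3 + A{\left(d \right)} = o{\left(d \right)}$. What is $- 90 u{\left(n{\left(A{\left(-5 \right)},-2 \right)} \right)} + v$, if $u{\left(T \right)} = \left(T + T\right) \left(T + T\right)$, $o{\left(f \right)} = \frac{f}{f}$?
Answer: $-14483$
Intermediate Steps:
$o{\left(f \right)} = 1$
$A{\left(d \right)} = -2$ ($A{\left(d \right)} = -3 + 1 = -2$)
$n{\left(x,F \right)} = -9 + \frac{x^{2}}{3} + \frac{F x}{3}$ ($n{\left(x,F \right)} = -9 + \frac{x x + x F}{3} = -9 + \frac{x^{2} + F x}{3} = -9 + \left(\frac{x^{2}}{3} + \frac{F x}{3}\right) = -9 + \frac{x^{2}}{3} + \frac{F x}{3}$)
$u{\left(T \right)} = 4 T^{2}$ ($u{\left(T \right)} = 2 T 2 T = 4 T^{2}$)
$- 90 u{\left(n{\left(A{\left(-5 \right)},-2 \right)} \right)} + v = - 90 \cdot 4 \left(-9 + \frac{\left(-2\right)^{2}}{3} + \frac{1}{3} \left(-2\right) \left(-2\right)\right)^{2} - 43 = - 90 \cdot 4 \left(-9 + \frac{1}{3} \cdot 4 + \frac{4}{3}\right)^{2} - 43 = - 90 \cdot 4 \left(-9 + \frac{4}{3} + \frac{4}{3}\right)^{2} - 43 = - 90 \cdot 4 \left(- \frac{19}{3}\right)^{2} - 43 = - 90 \cdot 4 \cdot \frac{361}{9} - 43 = \left(-90\right) \frac{1444}{9} - 43 = -14440 - 43 = -14483$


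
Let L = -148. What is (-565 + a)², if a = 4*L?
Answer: 1338649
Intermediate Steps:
a = -592 (a = 4*(-148) = -592)
(-565 + a)² = (-565 - 592)² = (-1157)² = 1338649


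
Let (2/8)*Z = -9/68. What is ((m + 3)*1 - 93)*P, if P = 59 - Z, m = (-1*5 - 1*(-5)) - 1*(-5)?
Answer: -5060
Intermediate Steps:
Z = -9/17 (Z = 4*(-9/68) = -9/17 ≈ -0.52941)
m = 5 (m = (-5 + 5) + 5 = 0 + 5 = 5)
P = 1012/17 (P = 59 - 1*(-9/17) = 59 + 9/17 = 1012/17 ≈ 59.529)
((m + 3)*1 - 93)*P = ((5 + 3)*1 - 93)*(1012/17) = (8*1 - 93)*(1012/17) = (8 - 93)*(1012/17) = -85*1012/17 = -5060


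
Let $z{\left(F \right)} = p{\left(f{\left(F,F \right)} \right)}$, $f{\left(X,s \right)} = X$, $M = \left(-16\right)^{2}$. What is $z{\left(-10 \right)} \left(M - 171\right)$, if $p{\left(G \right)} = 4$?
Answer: $340$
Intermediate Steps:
$M = 256$
$z{\left(F \right)} = 4$
$z{\left(-10 \right)} \left(M - 171\right) = 4 \left(256 - 171\right) = 4 \cdot 85 = 340$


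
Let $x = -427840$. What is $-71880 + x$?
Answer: $-499720$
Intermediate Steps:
$-71880 + x = -71880 - 427840 = -499720$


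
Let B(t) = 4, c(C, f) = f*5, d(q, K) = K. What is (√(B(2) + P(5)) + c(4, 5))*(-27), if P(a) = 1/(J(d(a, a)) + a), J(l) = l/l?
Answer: -675 - 45*√6/2 ≈ -730.11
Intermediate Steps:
J(l) = 1
c(C, f) = 5*f
P(a) = 1/(1 + a)
(√(B(2) + P(5)) + c(4, 5))*(-27) = (√(4 + 1/(1 + 5)) + 5*5)*(-27) = (√(4 + 1/6) + 25)*(-27) = (√(4 + ⅙) + 25)*(-27) = (√(25/6) + 25)*(-27) = (5*√6/6 + 25)*(-27) = (25 + 5*√6/6)*(-27) = -675 - 45*√6/2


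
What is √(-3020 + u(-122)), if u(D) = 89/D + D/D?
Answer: I*√44945654/122 ≈ 54.952*I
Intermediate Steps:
u(D) = 1 + 89/D (u(D) = 89/D + 1 = 1 + 89/D)
√(-3020 + u(-122)) = √(-3020 + (89 - 122)/(-122)) = √(-3020 - 1/122*(-33)) = √(-3020 + 33/122) = √(-368407/122) = I*√44945654/122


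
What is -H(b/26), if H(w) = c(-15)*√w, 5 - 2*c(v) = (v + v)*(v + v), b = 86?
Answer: 895*√559/26 ≈ 813.87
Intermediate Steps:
c(v) = 5/2 - 2*v² (c(v) = 5/2 - (v + v)*(v + v)/2 = 5/2 - 2*v*2*v/2 = 5/2 - 2*v²)
H(w) = -895*√w/2 (H(w) = (5/2 - 2*(-15)²)*√w = (5/2 - 2*225)*√w = (5/2 - 450)*√w = -895*√w/2)
-H(b/26) = -(-895)*√(86/26)/2 = -(-895)*√(86*(1/26))/2 = -(-895)*√(43/13)/2 = -(-895)*√559/13/2 = -(-895)*√559/26 = 895*√559/26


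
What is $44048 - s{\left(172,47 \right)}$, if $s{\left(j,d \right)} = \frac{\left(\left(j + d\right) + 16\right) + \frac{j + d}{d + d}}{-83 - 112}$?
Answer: $\frac{807422149}{18330} \approx 44049.0$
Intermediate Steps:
$s{\left(j,d \right)} = - \frac{16}{195} - \frac{d}{195} - \frac{j}{195} - \frac{d + j}{390 d}$ ($s{\left(j,d \right)} = \frac{\left(\left(d + j\right) + 16\right) + \frac{d + j}{2 d}}{-195} = \left(\left(16 + d + j\right) + \left(d + j\right) \frac{1}{2 d}\right) \left(- \frac{1}{195}\right) = \left(\left(16 + d + j\right) + \frac{d + j}{2 d}\right) \left(- \frac{1}{195}\right) = \left(16 + d + j + \frac{d + j}{2 d}\right) \left(- \frac{1}{195}\right) = - \frac{16}{195} - \frac{d}{195} - \frac{j}{195} - \frac{d + j}{390 d}$)
$44048 - s{\left(172,47 \right)} = 44048 - \frac{\left(-1\right) 172 - 47 \left(33 + 2 \cdot 47 + 2 \cdot 172\right)}{390 \cdot 47} = 44048 - \frac{1}{390} \cdot \frac{1}{47} \left(-172 - 47 \left(33 + 94 + 344\right)\right) = 44048 - \frac{1}{390} \cdot \frac{1}{47} \left(-172 - 47 \cdot 471\right) = 44048 - \frac{1}{390} \cdot \frac{1}{47} \left(-172 - 22137\right) = 44048 - \frac{1}{390} \cdot \frac{1}{47} \left(-22309\right) = 44048 - - \frac{22309}{18330} = 44048 + \frac{22309}{18330} = \frac{807422149}{18330}$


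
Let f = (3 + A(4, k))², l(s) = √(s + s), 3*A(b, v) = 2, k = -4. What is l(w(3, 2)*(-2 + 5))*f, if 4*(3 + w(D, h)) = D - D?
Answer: 121*I*√2/3 ≈ 57.04*I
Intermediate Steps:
w(D, h) = -3 (w(D, h) = -3 + (D - D)/4 = -3 + (¼)*0 = -3 + 0 = -3)
A(b, v) = ⅔ (A(b, v) = (⅓)*2 = ⅔)
l(s) = √2*√s (l(s) = √(2*s) = √2*√s)
f = 121/9 (f = (3 + ⅔)² = (11/3)² = 121/9 ≈ 13.444)
l(w(3, 2)*(-2 + 5))*f = (√2*√(-3*(-2 + 5)))*(121/9) = (√2*√(-3*3))*(121/9) = (√2*√(-9))*(121/9) = (√2*(3*I))*(121/9) = (3*I*√2)*(121/9) = 121*I*√2/3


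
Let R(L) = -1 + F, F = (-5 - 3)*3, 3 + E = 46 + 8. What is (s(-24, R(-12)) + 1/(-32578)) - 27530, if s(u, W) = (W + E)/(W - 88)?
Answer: -101347421561/3681314 ≈ -27530.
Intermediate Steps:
E = 51 (E = -3 + (46 + 8) = -3 + 54 = 51)
F = -24 (F = -8*3 = -24)
R(L) = -25 (R(L) = -1 - 24 = -25)
s(u, W) = (51 + W)/(-88 + W) (s(u, W) = (W + 51)/(W - 88) = (51 + W)/(-88 + W))
(s(-24, R(-12)) + 1/(-32578)) - 27530 = ((51 - 25)/(-88 - 25) + 1/(-32578)) - 27530 = (26/(-113) - 1/32578) - 27530 = (-1/113*26 - 1/32578) - 27530 = (-26/113 - 1/32578) - 27530 = -847141/3681314 - 27530 = -101347421561/3681314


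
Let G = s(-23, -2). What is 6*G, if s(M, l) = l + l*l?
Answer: 12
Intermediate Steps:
s(M, l) = l + l²
G = 2 (G = -2*(1 - 2) = -2*(-1) = 2)
6*G = 6*2 = 12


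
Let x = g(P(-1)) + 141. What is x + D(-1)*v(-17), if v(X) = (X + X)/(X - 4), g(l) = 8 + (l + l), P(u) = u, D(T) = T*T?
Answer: 3121/21 ≈ 148.62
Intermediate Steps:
D(T) = T²
g(l) = 8 + 2*l
v(X) = 2*X/(-4 + X) (v(X) = (2*X)/(-4 + X) = 2*X/(-4 + X))
x = 147 (x = (8 + 2*(-1)) + 141 = (8 - 2) + 141 = 6 + 141 = 147)
x + D(-1)*v(-17) = 147 + (-1)²*(2*(-17)/(-4 - 17)) = 147 + 1*(2*(-17)/(-21)) = 147 + 1*(2*(-17)*(-1/21)) = 147 + 1*(34/21) = 147 + 34/21 = 3121/21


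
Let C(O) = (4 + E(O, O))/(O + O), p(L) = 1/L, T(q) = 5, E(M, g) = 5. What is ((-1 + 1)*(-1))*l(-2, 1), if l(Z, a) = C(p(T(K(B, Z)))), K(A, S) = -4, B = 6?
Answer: 0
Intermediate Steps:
C(O) = 9/(2*O) (C(O) = (4 + 5)/(O + O) = 9/((2*O)) = 9*(1/(2*O)) = 9/(2*O))
l(Z, a) = 45/2 (l(Z, a) = 9/(2*(1/5)) = 9/(2*(⅕)) = (9/2)*5 = 45/2)
((-1 + 1)*(-1))*l(-2, 1) = ((-1 + 1)*(-1))*(45/2) = (0*(-1))*(45/2) = 0*(45/2) = 0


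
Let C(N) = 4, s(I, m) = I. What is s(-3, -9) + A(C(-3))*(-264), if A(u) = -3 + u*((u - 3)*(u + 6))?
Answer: -9771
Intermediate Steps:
A(u) = -3 + u*(-3 + u)*(6 + u) (A(u) = -3 + u*((-3 + u)*(6 + u)) = -3 + u*(-3 + u)*(6 + u))
s(-3, -9) + A(C(-3))*(-264) = -3 + (-3 + 4**3 - 18*4 + 3*4**2)*(-264) = -3 + (-3 + 64 - 72 + 3*16)*(-264) = -3 + (-3 + 64 - 72 + 48)*(-264) = -3 + 37*(-264) = -3 - 9768 = -9771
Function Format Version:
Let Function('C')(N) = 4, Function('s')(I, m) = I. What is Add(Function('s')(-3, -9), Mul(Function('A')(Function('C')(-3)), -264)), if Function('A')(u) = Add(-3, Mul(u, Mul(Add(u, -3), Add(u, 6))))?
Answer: -9771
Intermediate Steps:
Function('A')(u) = Add(-3, Mul(u, Add(-3, u), Add(6, u))) (Function('A')(u) = Add(-3, Mul(u, Mul(Add(-3, u), Add(6, u)))) = Add(-3, Mul(u, Add(-3, u), Add(6, u))))
Add(Function('s')(-3, -9), Mul(Function('A')(Function('C')(-3)), -264)) = Add(-3, Mul(Add(-3, Pow(4, 3), Mul(-18, 4), Mul(3, Pow(4, 2))), -264)) = Add(-3, Mul(Add(-3, 64, -72, Mul(3, 16)), -264)) = Add(-3, Mul(Add(-3, 64, -72, 48), -264)) = Add(-3, Mul(37, -264)) = Add(-3, -9768) = -9771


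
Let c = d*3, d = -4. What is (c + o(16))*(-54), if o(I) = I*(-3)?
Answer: 3240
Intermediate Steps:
c = -12 (c = -4*3 = -12)
o(I) = -3*I
(c + o(16))*(-54) = (-12 - 3*16)*(-54) = (-12 - 48)*(-54) = -60*(-54) = 3240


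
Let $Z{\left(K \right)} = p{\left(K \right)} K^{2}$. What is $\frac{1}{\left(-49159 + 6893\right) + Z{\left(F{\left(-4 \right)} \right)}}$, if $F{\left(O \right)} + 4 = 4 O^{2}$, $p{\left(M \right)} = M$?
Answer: $\frac{1}{173734} \approx 5.7559 \cdot 10^{-6}$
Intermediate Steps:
$F{\left(O \right)} = -4 + 4 O^{2}$
$Z{\left(K \right)} = K^{3}$ ($Z{\left(K \right)} = K K^{2} = K^{3}$)
$\frac{1}{\left(-49159 + 6893\right) + Z{\left(F{\left(-4 \right)} \right)}} = \frac{1}{\left(-49159 + 6893\right) + \left(-4 + 4 \left(-4\right)^{2}\right)^{3}} = \frac{1}{-42266 + \left(-4 + 4 \cdot 16\right)^{3}} = \frac{1}{-42266 + \left(-4 + 64\right)^{3}} = \frac{1}{-42266 + 60^{3}} = \frac{1}{-42266 + 216000} = \frac{1}{173734}$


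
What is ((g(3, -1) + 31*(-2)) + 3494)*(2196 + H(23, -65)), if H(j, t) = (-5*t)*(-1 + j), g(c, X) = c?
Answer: 32103510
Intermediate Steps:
H(j, t) = -5*t*(-1 + j)
((g(3, -1) + 31*(-2)) + 3494)*(2196 + H(23, -65)) = ((3 + 31*(-2)) + 3494)*(2196 + 5*(-65)*(1 - 1*23)) = ((3 - 62) + 3494)*(2196 + 5*(-65)*(1 - 23)) = (-59 + 3494)*(2196 + 5*(-65)*(-22)) = 3435*(2196 + 7150) = 3435*9346 = 32103510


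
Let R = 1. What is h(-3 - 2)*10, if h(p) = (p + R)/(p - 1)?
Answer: 20/3 ≈ 6.6667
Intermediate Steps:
h(p) = (1 + p)/(-1 + p) (h(p) = (p + 1)/(p - 1) = (1 + p)/(-1 + p))
h(-3 - 2)*10 = ((1 + (-3 - 2))/(-1 + (-3 - 2)))*10 = ((1 - 5)/(-1 - 5))*10 = (-4/(-6))*10 = -1/6*(-4)*10 = (2/3)*10 = 20/3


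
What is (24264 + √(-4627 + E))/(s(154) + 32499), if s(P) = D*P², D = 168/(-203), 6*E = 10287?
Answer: 234552/124429 + 145*I*√466/746574 ≈ 1.885 + 0.0041926*I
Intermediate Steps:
E = 3429/2 (E = (⅙)*10287 = 3429/2 ≈ 1714.5)
D = -24/29 (D = 168*(-1/203) = -24/29 ≈ -0.82759)
s(P) = -24*P²/29
(24264 + √(-4627 + E))/(s(154) + 32499) = (24264 + √(-4627 + 3429/2))/(-24/29*154² + 32499) = (24264 + √(-5825/2))/(-24/29*23716 + 32499) = (24264 + 5*I*√466/2)/(-569184/29 + 32499) = (24264 + 5*I*√466/2)/(373287/29) = (24264 + 5*I*√466/2)*(29/373287) = 234552/124429 + 145*I*√466/746574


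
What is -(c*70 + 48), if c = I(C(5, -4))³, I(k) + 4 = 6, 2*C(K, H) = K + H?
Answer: -608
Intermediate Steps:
C(K, H) = H/2 + K/2 (C(K, H) = (K + H)/2 = (H + K)/2 = H/2 + K/2)
I(k) = 2 (I(k) = -4 + 6 = 2)
c = 8 (c = 2³ = 8)
-(c*70 + 48) = -(8*70 + 48) = -(560 + 48) = -1*608 = -608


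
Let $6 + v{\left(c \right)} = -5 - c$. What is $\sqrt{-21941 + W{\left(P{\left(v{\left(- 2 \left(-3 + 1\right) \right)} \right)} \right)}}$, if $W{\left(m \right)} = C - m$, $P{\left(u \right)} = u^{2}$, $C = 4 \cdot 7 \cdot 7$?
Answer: $13 i \sqrt{130} \approx 148.22 i$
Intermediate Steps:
$v{\left(c \right)} = -11 - c$ ($v{\left(c \right)} = -6 - \left(5 + c\right) = -11 - c$)
$C = 196$ ($C = 28 \cdot 7 = 196$)
$W{\left(m \right)} = 196 - m$
$\sqrt{-21941 + W{\left(P{\left(v{\left(- 2 \left(-3 + 1\right) \right)} \right)} \right)}} = \sqrt{-21941 + \left(196 - \left(-11 - - 2 \left(-3 + 1\right)\right)^{2}\right)} = \sqrt{-21941 + \left(196 - \left(-11 - \left(-2\right) \left(-2\right)\right)^{2}\right)} = \sqrt{-21941 + \left(196 - \left(-11 - 4\right)^{2}\right)} = \sqrt{-21941 + \left(196 - \left(-15\right)^{2}\right)} = \sqrt{-21941 + \left(196 - 225\right)} = \sqrt{-21941 - 29} = \sqrt{-21970} = 13 i \sqrt{130}$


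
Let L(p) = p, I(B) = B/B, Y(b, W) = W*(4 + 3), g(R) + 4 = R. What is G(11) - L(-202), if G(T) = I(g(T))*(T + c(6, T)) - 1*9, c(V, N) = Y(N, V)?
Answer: 246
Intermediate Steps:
g(R) = -4 + R
Y(b, W) = 7*W (Y(b, W) = W*7 = 7*W)
c(V, N) = 7*V
I(B) = 1
G(T) = 33 + T (G(T) = 1*(T + 7*6) - 1*9 = 1*(T + 42) - 9 = 1*(42 + T) - 9 = (42 + T) - 9 = 33 + T)
G(11) - L(-202) = (33 + 11) - 1*(-202) = 44 + 202 = 246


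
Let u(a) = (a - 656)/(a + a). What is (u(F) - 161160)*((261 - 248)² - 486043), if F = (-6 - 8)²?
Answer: 3836897175915/49 ≈ 7.8304e+10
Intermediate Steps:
F = 196 (F = (-14)² = 196)
u(a) = (-656 + a)/(2*a) (u(a) = (-656 + a)/((2*a)) = (-656 + a)*(1/(2*a)) = (-656 + a)/(2*a))
(u(F) - 161160)*((261 - 248)² - 486043) = ((½)*(-656 + 196)/196 - 161160)*((261 - 248)² - 486043) = ((½)*(1/196)*(-460) - 161160)*(13² - 486043) = (-115/98 - 161160)*(169 - 486043) = -15793795/98*(-485874) = 3836897175915/49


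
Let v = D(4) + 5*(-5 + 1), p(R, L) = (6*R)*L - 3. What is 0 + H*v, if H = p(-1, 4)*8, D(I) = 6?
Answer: 3024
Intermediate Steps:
p(R, L) = -3 + 6*L*R (p(R, L) = 6*L*R - 3 = -3 + 6*L*R)
H = -216 (H = (-3 + 6*4*(-1))*8 = (-3 - 24)*8 = -27*8 = -216)
v = -14 (v = 6 + 5*(-5 + 1) = 6 + 5*(-4) = 6 - 20 = -14)
0 + H*v = 0 - 216*(-14) = 0 + 3024 = 3024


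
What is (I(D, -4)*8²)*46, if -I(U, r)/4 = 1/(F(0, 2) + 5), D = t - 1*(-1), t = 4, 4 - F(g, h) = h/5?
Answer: -58880/43 ≈ -1369.3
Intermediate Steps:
F(g, h) = 4 - h/5
D = 5 (D = 4 - 1*(-1) = 4 + 1 = 5)
I(U, r) = -20/43 (I(U, r) = -4/((4 - ⅕*2) + 5) = -4/((4 - ⅖) + 5) = -4/(18/5 + 5) = -4/43/5 = -4*5/43 = -20/43)
(I(D, -4)*8²)*46 = -20/43*8²*46 = -20/43*64*46 = -1280/43*46 = -58880/43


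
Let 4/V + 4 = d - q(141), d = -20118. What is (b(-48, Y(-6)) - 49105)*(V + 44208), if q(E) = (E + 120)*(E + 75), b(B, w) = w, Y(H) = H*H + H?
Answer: -82981496094250/38249 ≈ -2.1695e+9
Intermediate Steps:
Y(H) = H + H² (Y(H) = H² + H = H + H²)
q(E) = (75 + E)*(120 + E) (q(E) = (120 + E)*(75 + E) = (75 + E)*(120 + E))
V = -2/38249 (V = 4/(-4 + (-20118 - (9000 + 141² + 195*141))) = 4/(-4 + (-20118 - (9000 + 19881 + 27495))) = 4/(-4 + (-20118 - 1*56376)) = 4/(-4 + (-20118 - 56376)) = 4/(-4 - 76494) = 4/(-76498) = 4*(-1/76498) = -2/38249 ≈ -5.2289e-5)
(b(-48, Y(-6)) - 49105)*(V + 44208) = (-6*(1 - 6) - 49105)*(-2/38249 + 44208) = (-6*(-5) - 49105)*(1690911790/38249) = (30 - 49105)*(1690911790/38249) = -49075*1690911790/38249 = -82981496094250/38249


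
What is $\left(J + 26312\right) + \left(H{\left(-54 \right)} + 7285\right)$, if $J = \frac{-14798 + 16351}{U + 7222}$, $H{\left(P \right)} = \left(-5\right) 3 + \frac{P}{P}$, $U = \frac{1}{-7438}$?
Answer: $\frac{1803997454219}{53717235} \approx 33583.0$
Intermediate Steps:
$U = - \frac{1}{7438} \approx -0.00013444$
$H{\left(P \right)} = -14$ ($H{\left(P \right)} = -15 + 1 = -14$)
$J = \frac{11551214}{53717235}$ ($J = \frac{-14798 + 16351}{- \frac{1}{7438} + 7222} = \frac{1553}{\frac{53717235}{7438}} = 1553 \cdot \frac{7438}{53717235} = \frac{11551214}{53717235} \approx 0.21504$)
$\left(J + 26312\right) + \left(H{\left(-54 \right)} + 7285\right) = \left(\frac{11551214}{53717235} + 26312\right) + \left(-14 + 7285\right) = \frac{1413419438534}{53717235} + 7271 = \frac{1803997454219}{53717235}$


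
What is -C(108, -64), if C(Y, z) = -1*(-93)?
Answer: -93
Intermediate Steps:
C(Y, z) = 93
-C(108, -64) = -1*93 = -93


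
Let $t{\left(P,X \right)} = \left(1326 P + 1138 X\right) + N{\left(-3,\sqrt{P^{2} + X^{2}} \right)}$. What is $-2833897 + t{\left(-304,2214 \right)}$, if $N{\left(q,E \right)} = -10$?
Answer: $-717479$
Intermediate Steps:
$t{\left(P,X \right)} = -10 + 1138 X + 1326 P$ ($t{\left(P,X \right)} = \left(1326 P + 1138 X\right) - 10 = \left(1138 X + 1326 P\right) - 10 = -10 + 1138 X + 1326 P$)
$-2833897 + t{\left(-304,2214 \right)} = -2833897 + \left(-10 + 1138 \cdot 2214 + 1326 \left(-304\right)\right) = -2833897 - -2116418 = -2833897 + 2116418 = -717479$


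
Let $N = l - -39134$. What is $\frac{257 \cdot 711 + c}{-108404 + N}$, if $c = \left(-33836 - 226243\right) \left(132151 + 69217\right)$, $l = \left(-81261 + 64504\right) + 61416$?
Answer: $\frac{52371405345}{24611} \approx 2.128 \cdot 10^{6}$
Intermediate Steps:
$l = 44659$ ($l = -16757 + 61416 = 44659$)
$N = 83793$ ($N = 44659 - -39134 = 44659 + 39134 = 83793$)
$c = -52371588072$ ($c = \left(-260079\right) 201368 = -52371588072$)
$\frac{257 \cdot 711 + c}{-108404 + N} = \frac{257 \cdot 711 - 52371588072}{-108404 + 83793} = \frac{182727 - 52371588072}{-24611} = \left(-52371405345\right) \left(- \frac{1}{24611}\right) = \frac{52371405345}{24611}$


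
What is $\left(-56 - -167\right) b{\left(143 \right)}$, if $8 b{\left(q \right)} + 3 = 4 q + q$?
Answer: $9879$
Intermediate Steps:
$b{\left(q \right)} = - \frac{3}{8} + \frac{5 q}{8}$ ($b{\left(q \right)} = - \frac{3}{8} + \frac{4 q + q}{8} = - \frac{3}{8} + \frac{5 q}{8}$)
$\left(-56 - -167\right) b{\left(143 \right)} = \left(-56 - -167\right) \left(- \frac{3}{8} + \frac{5}{8} \cdot 143\right) = \left(-56 + 167\right) \left(- \frac{3}{8} + \frac{715}{8}\right) = 111 \cdot 89 = 9879$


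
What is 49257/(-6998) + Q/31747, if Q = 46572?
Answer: -1237851123/222165506 ≈ -5.5718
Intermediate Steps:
49257/(-6998) + Q/31747 = 49257/(-6998) + 46572/31747 = 49257*(-1/6998) + 46572*(1/31747) = -49257/6998 + 46572/31747 = -1237851123/222165506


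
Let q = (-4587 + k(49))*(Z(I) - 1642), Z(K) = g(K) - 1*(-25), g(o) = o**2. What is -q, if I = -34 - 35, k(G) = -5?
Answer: 14437248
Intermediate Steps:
I = -69
Z(K) = 25 + K**2 (Z(K) = K**2 - 1*(-25) = K**2 + 25 = 25 + K**2)
q = -14437248 (q = (-4587 - 5)*((25 + (-69)**2) - 1642) = -4592*((25 + 4761) - 1642) = -4592*(4786 - 1642) = -4592*3144 = -14437248)
-q = -1*(-14437248) = 14437248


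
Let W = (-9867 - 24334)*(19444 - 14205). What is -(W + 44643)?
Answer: 179134396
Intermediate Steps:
W = -179179039 (W = -34201*5239 = -179179039)
-(W + 44643) = -(-179179039 + 44643) = -1*(-179134396) = 179134396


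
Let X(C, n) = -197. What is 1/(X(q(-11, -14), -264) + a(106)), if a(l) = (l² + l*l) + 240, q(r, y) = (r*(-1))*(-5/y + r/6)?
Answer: 1/22515 ≈ 4.4415e-5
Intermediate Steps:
q(r, y) = -r*(-5/y + r/6) (q(r, y) = (-r)*(-5/y + r*(⅙)) = (-r)*(-5/y + r/6) = -r*(-5/y + r/6))
a(l) = 240 + 2*l² (a(l) = (l² + l²) + 240 = 2*l² + 240 = 240 + 2*l²)
1/(X(q(-11, -14), -264) + a(106)) = 1/(-197 + (240 + 2*106²)) = 1/(-197 + (240 + 2*11236)) = 1/(-197 + (240 + 22472)) = 1/(-197 + 22712) = 1/22515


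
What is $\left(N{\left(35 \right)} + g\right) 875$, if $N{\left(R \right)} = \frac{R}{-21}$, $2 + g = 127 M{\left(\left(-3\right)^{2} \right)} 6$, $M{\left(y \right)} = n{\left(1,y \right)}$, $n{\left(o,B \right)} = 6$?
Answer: $\frac{11991875}{3} \approx 3.9973 \cdot 10^{6}$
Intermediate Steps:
$M{\left(y \right)} = 6$
$g = 4570$ ($g = -2 + 127 \cdot 6 \cdot 6 = -2 + 127 \cdot 36 = -2 + 4572 = 4570$)
$N{\left(R \right)} = - \frac{R}{21}$ ($N{\left(R \right)} = R \left(- \frac{1}{21}\right) = - \frac{R}{21}$)
$\left(N{\left(35 \right)} + g\right) 875 = \left(\left(- \frac{1}{21}\right) 35 + 4570\right) 875 = \left(- \frac{5}{3} + 4570\right) 875 = \frac{13705}{3} \cdot 875 = \frac{11991875}{3}$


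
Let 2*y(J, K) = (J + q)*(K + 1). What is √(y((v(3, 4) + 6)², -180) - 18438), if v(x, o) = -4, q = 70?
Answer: I*√25061 ≈ 158.31*I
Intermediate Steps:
y(J, K) = (1 + K)*(70 + J)/2 (y(J, K) = ((J + 70)*(K + 1))/2 = ((70 + J)*(1 + K))/2 = ((1 + K)*(70 + J))/2 = (1 + K)*(70 + J)/2)
√(y((v(3, 4) + 6)², -180) - 18438) = √((35 + (-4 + 6)²/2 + 35*(-180) + (½)*(-4 + 6)²*(-180)) - 18438) = √((35 + (½)*2² - 6300 + (½)*2²*(-180)) - 18438) = √((35 + (½)*4 - 6300 + (½)*4*(-180)) - 18438) = √((35 + 2 - 6300 - 360) - 18438) = √(-6623 - 18438) = √(-25061) = I*√25061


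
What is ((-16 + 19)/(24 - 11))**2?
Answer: 9/169 ≈ 0.053254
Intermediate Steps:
((-16 + 19)/(24 - 11))**2 = (3/13)**2 = 9/169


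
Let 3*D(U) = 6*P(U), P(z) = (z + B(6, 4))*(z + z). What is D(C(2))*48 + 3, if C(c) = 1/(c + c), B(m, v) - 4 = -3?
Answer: 63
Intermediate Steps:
B(m, v) = 1 (B(m, v) = 4 - 3 = 1)
C(c) = 1/(2*c)
P(z) = 2*z*(1 + z) (P(z) = (z + 1)*(z + z) = (1 + z)*(2*z) = 2*z*(1 + z))
D(U) = 4*U*(1 + U) (D(U) = (6*(2*U*(1 + U)))/3 = (12*U*(1 + U))/3 = 4*U*(1 + U))
D(C(2))*48 + 3 = (4*((½)/2)*(1 + (½)/2))*48 + 3 = (4*((½)*(½))*(1 + (½)*(½)))*48 + 3 = (4*(¼)*(1 + ¼))*48 + 3 = (4*(¼)*(5/4))*48 + 3 = (5/4)*48 + 3 = 60 + 3 = 63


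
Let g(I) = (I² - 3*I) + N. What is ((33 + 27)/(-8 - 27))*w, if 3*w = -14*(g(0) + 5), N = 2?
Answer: 56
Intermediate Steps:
g(I) = 2 + I² - 3*I (g(I) = (I² - 3*I) + 2 = 2 + I² - 3*I)
w = -98/3 (w = (-14*((2 + 0² - 3*0) + 5))/3 = (-14*((2 + 0 + 0) + 5))/3 = (-14*(2 + 5))/3 = (-14*7)/3 = (⅓)*(-98) = -98/3 ≈ -32.667)
((33 + 27)/(-8 - 27))*w = ((33 + 27)/(-8 - 27))*(-98/3) = (60/(-35))*(-98/3) = (60*(-1/35))*(-98/3) = -12/7*(-98/3) = 56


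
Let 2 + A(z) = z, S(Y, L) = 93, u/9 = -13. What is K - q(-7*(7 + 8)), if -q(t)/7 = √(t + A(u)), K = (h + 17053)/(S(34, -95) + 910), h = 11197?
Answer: 28250/1003 + 28*I*√14 ≈ 28.165 + 104.77*I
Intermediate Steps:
u = -117 (u = 9*(-13) = -117)
A(z) = -2 + z
K = 28250/1003 (K = (11197 + 17053)/(93 + 910) = 28250/1003 ≈ 28.165)
q(t) = -7*√(-119 + t) (q(t) = -7*√(t + (-2 - 117)) = -7*√(t - 119) = -7*√(-119 + t))
K - q(-7*(7 + 8)) = 28250/1003 - (-7)*√(-119 - 7*(7 + 8)) = 28250/1003 - (-7)*√(-119 - 7*15) = 28250/1003 - (-7)*√(-119 - 105) = 28250/1003 - (-7)*√(-224) = 28250/1003 - (-7)*4*I*√14 = 28250/1003 - (-28)*I*√14 = 28250/1003 + 28*I*√14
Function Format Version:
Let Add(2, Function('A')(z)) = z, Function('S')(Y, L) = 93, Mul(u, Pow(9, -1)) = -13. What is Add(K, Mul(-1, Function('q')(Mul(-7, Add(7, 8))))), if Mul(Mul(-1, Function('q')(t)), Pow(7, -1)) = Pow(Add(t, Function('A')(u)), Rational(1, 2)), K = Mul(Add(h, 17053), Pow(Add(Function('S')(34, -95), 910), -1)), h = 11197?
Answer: Add(Rational(28250, 1003), Mul(28, I, Pow(14, Rational(1, 2)))) ≈ Add(28.165, Mul(104.77, I))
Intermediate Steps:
u = -117 (u = Mul(9, -13) = -117)
Function('A')(z) = Add(-2, z)
K = Rational(28250, 1003) (K = Mul(Add(11197, 17053), Pow(Add(93, 910), -1)) = Mul(28250, Pow(1003, -1)) = Mul(28250, Rational(1, 1003)) = Rational(28250, 1003) ≈ 28.165)
Function('q')(t) = Mul(-7, Pow(Add(-119, t), Rational(1, 2))) (Function('q')(t) = Mul(-7, Pow(Add(t, Add(-2, -117)), Rational(1, 2))) = Mul(-7, Pow(Add(t, -119), Rational(1, 2))) = Mul(-7, Pow(Add(-119, t), Rational(1, 2))))
Add(K, Mul(-1, Function('q')(Mul(-7, Add(7, 8))))) = Add(Rational(28250, 1003), Mul(-1, Mul(-7, Pow(Add(-119, Mul(-7, Add(7, 8))), Rational(1, 2))))) = Add(Rational(28250, 1003), Mul(-1, Mul(-7, Pow(Add(-119, Mul(-7, 15)), Rational(1, 2))))) = Add(Rational(28250, 1003), Mul(-1, Mul(-7, Pow(Add(-119, -105), Rational(1, 2))))) = Add(Rational(28250, 1003), Mul(-1, Mul(-7, Pow(-224, Rational(1, 2))))) = Add(Rational(28250, 1003), Mul(-1, Mul(-7, Mul(4, I, Pow(14, Rational(1, 2)))))) = Add(Rational(28250, 1003), Mul(-1, Mul(-28, I, Pow(14, Rational(1, 2))))) = Add(Rational(28250, 1003), Mul(28, I, Pow(14, Rational(1, 2))))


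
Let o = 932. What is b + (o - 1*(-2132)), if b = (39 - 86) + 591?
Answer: 3608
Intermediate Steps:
b = 544 (b = -47 + 591 = 544)
b + (o - 1*(-2132)) = 544 + (932 - 1*(-2132)) = 544 + (932 + 2132) = 544 + 3064 = 3608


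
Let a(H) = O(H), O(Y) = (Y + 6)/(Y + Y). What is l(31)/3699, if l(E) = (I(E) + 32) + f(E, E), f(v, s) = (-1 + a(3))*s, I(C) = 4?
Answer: 103/7398 ≈ 0.013923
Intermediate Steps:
O(Y) = (6 + Y)/(2*Y) (O(Y) = (6 + Y)/((2*Y)) = (6 + Y)*(1/(2*Y)) = (6 + Y)/(2*Y))
a(H) = (6 + H)/(2*H)
f(v, s) = s/2 (f(v, s) = (-1 + (½)*(6 + 3)/3)*s = (-1 + (½)*(⅓)*9)*s = (-1 + 3/2)*s = s/2)
l(E) = 36 + E/2 (l(E) = (4 + 32) + E/2 = 36 + E/2)
l(31)/3699 = (36 + (½)*31)/3699 = (36 + 31/2)*(1/3699) = (103/2)*(1/3699) = 103/7398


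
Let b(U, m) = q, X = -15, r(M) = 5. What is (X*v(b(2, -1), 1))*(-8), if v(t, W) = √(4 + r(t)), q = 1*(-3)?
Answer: 360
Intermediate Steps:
q = -3
b(U, m) = -3
v(t, W) = 3 (v(t, W) = √(4 + 5) = √9 = 3)
(X*v(b(2, -1), 1))*(-8) = -15*3*(-8) = -45*(-8) = 360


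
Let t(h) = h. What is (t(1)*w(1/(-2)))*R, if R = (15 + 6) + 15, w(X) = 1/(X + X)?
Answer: -36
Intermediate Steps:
w(X) = 1/(2*X)
R = 36 (R = 21 + 15 = 36)
(t(1)*w(1/(-2)))*R = (1*(1/(2*(1/(-2)))))*36 = (1*(1/(2*(-½))))*36 = (1*((½)*(-2)))*36 = (1*(-1))*36 = -1*36 = -36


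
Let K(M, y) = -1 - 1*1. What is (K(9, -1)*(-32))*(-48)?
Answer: -3072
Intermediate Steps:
K(M, y) = -2 (K(M, y) = -1 - 1 = -2)
(K(9, -1)*(-32))*(-48) = -2*(-32)*(-48) = 64*(-48) = -3072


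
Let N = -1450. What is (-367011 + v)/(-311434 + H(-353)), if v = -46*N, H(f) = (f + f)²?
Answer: -300311/187002 ≈ -1.6059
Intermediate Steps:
H(f) = 4*f² (H(f) = (2*f)² = 4*f²)
v = 66700 (v = -46*(-1450) = 66700)
(-367011 + v)/(-311434 + H(-353)) = (-367011 + 66700)/(-311434 + 4*(-353)²) = -300311/(-311434 + 4*124609) = -300311/(-311434 + 498436) = -300311/187002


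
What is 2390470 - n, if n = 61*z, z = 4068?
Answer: 2142322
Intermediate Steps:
n = 248148 (n = 61*4068 = 248148)
2390470 - n = 2390470 - 1*248148 = 2390470 - 248148 = 2142322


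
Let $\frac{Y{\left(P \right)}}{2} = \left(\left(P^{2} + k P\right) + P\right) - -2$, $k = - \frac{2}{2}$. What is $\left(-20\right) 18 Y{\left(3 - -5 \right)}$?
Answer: $-47520$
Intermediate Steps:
$k = -1$ ($k = \left(-2\right) \frac{1}{2} = -1$)
$Y{\left(P \right)} = 4 + 2 P^{2}$ ($Y{\left(P \right)} = 2 \left(\left(\left(P^{2} - P\right) + P\right) - -2\right) = 2 \left(P^{2} + 2\right) = 2 \left(2 + P^{2}\right) = 4 + 2 P^{2}$)
$\left(-20\right) 18 Y{\left(3 - -5 \right)} = \left(-20\right) 18 \left(4 + 2 \left(3 - -5\right)^{2}\right) = - 360 \left(4 + 2 \left(3 + 5\right)^{2}\right) = - 360 \left(4 + 2 \cdot 8^{2}\right) = - 360 \left(4 + 2 \cdot 64\right) = - 360 \left(4 + 128\right) = \left(-360\right) 132 = -47520$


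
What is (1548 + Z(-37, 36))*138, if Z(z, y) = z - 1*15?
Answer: 206448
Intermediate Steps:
Z(z, y) = -15 + z (Z(z, y) = z - 15 = -15 + z)
(1548 + Z(-37, 36))*138 = (1548 + (-15 - 37))*138 = (1548 - 52)*138 = 1496*138 = 206448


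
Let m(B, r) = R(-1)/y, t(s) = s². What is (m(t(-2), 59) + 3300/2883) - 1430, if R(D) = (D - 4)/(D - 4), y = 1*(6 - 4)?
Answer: -2745299/1922 ≈ -1428.4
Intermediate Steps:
y = 2 (y = 1*2 = 2)
R(D) = 1 (R(D) = (-4 + D)/(-4 + D) = 1)
m(B, r) = ½ (m(B, r) = 1/2 = 1*(½) = ½)
(m(t(-2), 59) + 3300/2883) - 1430 = (½ + 3300/2883) - 1430 = (½ + 3300*(1/2883)) - 1430 = (½ + 1100/961) - 1430 = 3161/1922 - 1430 = -2745299/1922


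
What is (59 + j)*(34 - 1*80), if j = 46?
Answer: -4830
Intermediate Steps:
(59 + j)*(34 - 1*80) = (59 + 46)*(34 - 1*80) = 105*(34 - 80) = 105*(-46) = -4830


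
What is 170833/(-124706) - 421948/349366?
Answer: -56151344583/21784018198 ≈ -2.5776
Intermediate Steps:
170833/(-124706) - 421948/349366 = 170833*(-1/124706) - 421948*1/349366 = -170833/124706 - 210974/174683 = -56151344583/21784018198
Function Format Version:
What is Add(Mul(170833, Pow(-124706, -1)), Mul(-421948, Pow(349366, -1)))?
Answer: Rational(-56151344583, 21784018198) ≈ -2.5776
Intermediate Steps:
Add(Mul(170833, Pow(-124706, -1)), Mul(-421948, Pow(349366, -1))) = Add(Mul(170833, Rational(-1, 124706)), Mul(-421948, Rational(1, 349366))) = Add(Rational(-170833, 124706), Rational(-210974, 174683)) = Rational(-56151344583, 21784018198)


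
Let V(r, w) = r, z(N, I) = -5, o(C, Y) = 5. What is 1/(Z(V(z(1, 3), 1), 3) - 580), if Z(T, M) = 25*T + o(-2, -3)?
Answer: -1/700 ≈ -0.0014286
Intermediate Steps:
Z(T, M) = 5 + 25*T (Z(T, M) = 25*T + 5 = 5 + 25*T)
1/(Z(V(z(1, 3), 1), 3) - 580) = 1/((5 + 25*(-5)) - 580) = 1/((5 - 125) - 580) = 1/(-120 - 580) = 1/(-700) = -1/700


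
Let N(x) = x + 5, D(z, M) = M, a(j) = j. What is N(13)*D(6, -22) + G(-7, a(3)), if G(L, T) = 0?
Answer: -396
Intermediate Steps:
N(x) = 5 + x
N(13)*D(6, -22) + G(-7, a(3)) = (5 + 13)*(-22) + 0 = 18*(-22) + 0 = -396 + 0 = -396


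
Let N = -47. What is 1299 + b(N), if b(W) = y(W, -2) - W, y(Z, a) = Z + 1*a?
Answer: 1297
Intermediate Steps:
y(Z, a) = Z + a
b(W) = -2 (b(W) = (W - 2) - W = (-2 + W) - W = -2)
1299 + b(N) = 1299 - 2 = 1297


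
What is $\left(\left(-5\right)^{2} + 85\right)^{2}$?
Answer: $12100$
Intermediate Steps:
$\left(\left(-5\right)^{2} + 85\right)^{2} = \left(25 + 85\right)^{2} = 110^{2} = 12100$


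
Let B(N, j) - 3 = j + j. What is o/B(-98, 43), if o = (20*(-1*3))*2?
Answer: -120/89 ≈ -1.3483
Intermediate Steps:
B(N, j) = 3 + 2*j (B(N, j) = 3 + (j + j) = 3 + 2*j)
o = -120 (o = (20*(-3))*2 = -60*2 = -120)
o/B(-98, 43) = -120/(3 + 2*43) = -120/(3 + 86) = -120/89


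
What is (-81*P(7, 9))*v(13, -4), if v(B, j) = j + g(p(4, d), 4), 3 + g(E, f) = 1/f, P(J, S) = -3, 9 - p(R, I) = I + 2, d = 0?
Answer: -6561/4 ≈ -1640.3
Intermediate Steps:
p(R, I) = 7 - I (p(R, I) = 9 - (I + 2) = 9 - (2 + I) = 9 + (-2 - I) = 7 - I)
g(E, f) = -3 + 1/f
v(B, j) = -11/4 + j (v(B, j) = j + (-3 + 1/4) = j + (-3 + ¼) = j - 11/4 = -11/4 + j)
(-81*P(7, 9))*v(13, -4) = (-81*(-3))*(-11/4 - 4) = 243*(-27/4) = -6561/4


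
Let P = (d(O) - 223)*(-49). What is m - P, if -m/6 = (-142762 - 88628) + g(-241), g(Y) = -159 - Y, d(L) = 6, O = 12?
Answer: 1377215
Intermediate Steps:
m = 1387848 (m = -6*((-142762 - 88628) + (-159 - 1*(-241))) = -6*(-231390 + (-159 + 241)) = -6*(-231390 + 82) = -6*(-231308) = 1387848)
P = 10633 (P = (6 - 223)*(-49) = -217*(-49) = 10633)
m - P = 1387848 - 1*10633 = 1387848 - 10633 = 1377215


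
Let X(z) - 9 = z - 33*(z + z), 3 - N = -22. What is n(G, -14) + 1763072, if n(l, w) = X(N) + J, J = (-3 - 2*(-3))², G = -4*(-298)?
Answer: 1761465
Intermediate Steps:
G = 1192
J = 9 (J = (-3 + 6)² = 3² = 9)
N = 25 (N = 3 - 1*(-22) = 3 + 22 = 25)
X(z) = 9 - 65*z (X(z) = 9 + (z - 33*(z + z)) = 9 + (z - 66*z) = 9 - 65*z)
n(l, w) = -1607 (n(l, w) = (9 - 65*25) + 9 = (9 - 1625) + 9 = -1616 + 9 = -1607)
n(G, -14) + 1763072 = -1607 + 1763072 = 1761465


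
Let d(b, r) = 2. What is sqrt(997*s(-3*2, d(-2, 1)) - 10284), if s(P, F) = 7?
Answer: I*sqrt(3305) ≈ 57.489*I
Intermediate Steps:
sqrt(997*s(-3*2, d(-2, 1)) - 10284) = sqrt(997*7 - 10284) = sqrt(6979 - 10284) = sqrt(-3305) = I*sqrt(3305)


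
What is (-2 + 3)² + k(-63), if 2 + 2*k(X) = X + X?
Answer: -63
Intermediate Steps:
k(X) = -1 + X (k(X) = -1 + (X + X)/2 = -1 + (2*X)/2 = -1 + X)
(-2 + 3)² + k(-63) = (-2 + 3)² + (-1 - 63) = 1² - 64 = 1 - 64 = -63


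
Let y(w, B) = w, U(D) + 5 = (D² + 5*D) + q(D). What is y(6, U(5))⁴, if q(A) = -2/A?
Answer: 1296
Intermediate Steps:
U(D) = -5 + D² - 2/D + 5*D (U(D) = -5 + ((D² + 5*D) - 2/D) = -5 + (D² - 2/D + 5*D) = -5 + D² - 2/D + 5*D)
y(6, U(5))⁴ = 6⁴ = 1296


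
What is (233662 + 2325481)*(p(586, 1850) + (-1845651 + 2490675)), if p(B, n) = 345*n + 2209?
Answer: 3289734821069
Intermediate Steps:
p(B, n) = 2209 + 345*n
(233662 + 2325481)*(p(586, 1850) + (-1845651 + 2490675)) = (233662 + 2325481)*((2209 + 345*1850) + (-1845651 + 2490675)) = 2559143*((2209 + 638250) + 645024) = 2559143*(640459 + 645024) = 2559143*1285483 = 3289734821069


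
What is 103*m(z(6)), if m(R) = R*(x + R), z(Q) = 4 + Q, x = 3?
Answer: 13390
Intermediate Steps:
m(R) = R*(3 + R)
103*m(z(6)) = 103*((4 + 6)*(3 + (4 + 6))) = 103*(10*(3 + 10)) = 103*(10*13) = 103*130 = 13390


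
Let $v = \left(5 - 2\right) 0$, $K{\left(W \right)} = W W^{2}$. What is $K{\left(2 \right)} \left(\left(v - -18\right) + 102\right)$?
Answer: $960$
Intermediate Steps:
$K{\left(W \right)} = W^{3}$
$v = 0$ ($v = 3 \cdot 0 = 0$)
$K{\left(2 \right)} \left(\left(v - -18\right) + 102\right) = 2^{3} \left(\left(0 - -18\right) + 102\right) = 8 \left(\left(0 + 18\right) + 102\right) = 8 \left(18 + 102\right) = 8 \cdot 120 = 960$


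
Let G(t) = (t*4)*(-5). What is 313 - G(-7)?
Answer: 173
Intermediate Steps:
G(t) = -20*t (G(t) = (4*t)*(-5) = -20*t)
313 - G(-7) = 313 - (-20)*(-7) = 313 - 1*140 = 313 - 140 = 173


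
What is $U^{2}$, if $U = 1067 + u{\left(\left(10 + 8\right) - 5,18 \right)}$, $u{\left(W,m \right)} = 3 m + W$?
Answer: $1285956$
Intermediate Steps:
$u{\left(W,m \right)} = W + 3 m$
$U = 1134$ ($U = 1067 + \left(\left(\left(10 + 8\right) - 5\right) + 3 \cdot 18\right) = 1067 + \left(\left(18 - 5\right) + 54\right) = 1067 + \left(13 + 54\right) = 1067 + 67 = 1134$)
$U^{2} = 1134^{2} = 1285956$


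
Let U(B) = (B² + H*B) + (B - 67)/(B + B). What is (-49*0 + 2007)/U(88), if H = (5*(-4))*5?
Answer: -117744/61945 ≈ -1.9008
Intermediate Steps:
H = -100 (H = -20*5 = -100)
U(B) = B² - 100*B + (-67 + B)/(2*B) (U(B) = (B² - 100*B) + (B - 67)/(B + B) = (B² - 100*B) + (-67 + B)/((2*B)) = (B² - 100*B) + (-67 + B)*(1/(2*B)) = (B² - 100*B) + (-67 + B)/(2*B) = B² - 100*B + (-67 + B)/(2*B))
(-49*0 + 2007)/U(88) = (-49*0 + 2007)/(½ + 88² - 100*88 - 67/2/88) = (0 + 2007)/(½ + 7744 - 8800 - 67/2*1/88) = 2007/(½ + 7744 - 8800 - 67/176) = 2007/(-185835/176) = 2007*(-176/185835) = -117744/61945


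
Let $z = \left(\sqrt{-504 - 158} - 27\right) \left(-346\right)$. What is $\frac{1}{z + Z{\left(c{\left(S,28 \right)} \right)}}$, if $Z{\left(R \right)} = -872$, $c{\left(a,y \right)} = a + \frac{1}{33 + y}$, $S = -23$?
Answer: $\frac{4235}{75496446} + \frac{173 i \sqrt{662}}{75496446} \approx 5.6095 \cdot 10^{-5} + 5.8959 \cdot 10^{-5} i$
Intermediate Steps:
$z = 9342 - 346 i \sqrt{662}$ ($z = \left(\sqrt{-662} - 27\right) \left(-346\right) = \left(i \sqrt{662} - 27\right) \left(-346\right) = \left(-27 + i \sqrt{662}\right) \left(-346\right) = 9342 - 346 i \sqrt{662} \approx 9342.0 - 8902.4 i$)
$\frac{1}{z + Z{\left(c{\left(S,28 \right)} \right)}} = \frac{1}{\left(9342 - 346 i \sqrt{662}\right) - 872} = \frac{1}{8470 - 346 i \sqrt{662}}$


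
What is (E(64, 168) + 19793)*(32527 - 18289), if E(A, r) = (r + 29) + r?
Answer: 287009604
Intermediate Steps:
E(A, r) = 29 + 2*r (E(A, r) = (29 + r) + r = 29 + 2*r)
(E(64, 168) + 19793)*(32527 - 18289) = ((29 + 2*168) + 19793)*(32527 - 18289) = ((29 + 336) + 19793)*14238 = (365 + 19793)*14238 = 20158*14238 = 287009604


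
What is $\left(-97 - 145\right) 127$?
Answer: $-30734$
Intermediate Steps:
$\left(-97 - 145\right) 127 = \left(-242\right) 127 = -30734$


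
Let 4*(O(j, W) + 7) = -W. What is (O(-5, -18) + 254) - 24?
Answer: 455/2 ≈ 227.50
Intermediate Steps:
O(j, W) = -7 - W/4 (O(j, W) = -7 + (-W)/4 = -7 - W/4)
(O(-5, -18) + 254) - 24 = ((-7 - 1/4*(-18)) + 254) - 24 = ((-7 + 9/2) + 254) - 24 = (-5/2 + 254) - 24 = 503/2 - 24 = 455/2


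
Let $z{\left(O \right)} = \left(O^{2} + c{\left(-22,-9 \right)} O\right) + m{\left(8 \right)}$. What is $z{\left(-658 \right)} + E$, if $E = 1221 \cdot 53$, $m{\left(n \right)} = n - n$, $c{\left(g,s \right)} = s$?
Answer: $503599$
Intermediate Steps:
$m{\left(n \right)} = 0$
$E = 64713$
$z{\left(O \right)} = O^{2} - 9 O$ ($z{\left(O \right)} = \left(O^{2} - 9 O\right) + 0 = O^{2} - 9 O$)
$z{\left(-658 \right)} + E = - 658 \left(-9 - 658\right) + 64713 = \left(-658\right) \left(-667\right) + 64713 = 438886 + 64713 = 503599$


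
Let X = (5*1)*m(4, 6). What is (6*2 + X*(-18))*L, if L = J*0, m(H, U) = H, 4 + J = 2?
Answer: 0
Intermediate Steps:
J = -2 (J = -4 + 2 = -2)
L = 0 (L = -2*0 = 0)
X = 20 (X = (5*1)*4 = 5*4 = 20)
(6*2 + X*(-18))*L = (6*2 + 20*(-18))*0 = (12 - 360)*0 = -348*0 = 0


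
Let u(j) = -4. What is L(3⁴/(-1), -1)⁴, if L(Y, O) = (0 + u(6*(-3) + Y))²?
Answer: 65536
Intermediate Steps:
L(Y, O) = 16 (L(Y, O) = (0 - 4)² = (-4)² = 16)
L(3⁴/(-1), -1)⁴ = 16⁴ = 65536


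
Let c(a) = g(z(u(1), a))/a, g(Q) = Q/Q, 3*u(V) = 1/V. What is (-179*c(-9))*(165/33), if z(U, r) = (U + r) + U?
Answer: 895/9 ≈ 99.444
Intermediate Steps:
u(V) = 1/(3*V)
z(U, r) = r + 2*U
g(Q) = 1
c(a) = 1/a
(-179*c(-9))*(165/33) = (-179/(-9))*(165/33) = (-179*(-1/9))*(165*(1/33)) = (179/9)*5 = 895/9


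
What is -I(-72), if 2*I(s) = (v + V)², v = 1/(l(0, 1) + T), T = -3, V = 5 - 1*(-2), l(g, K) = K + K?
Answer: -18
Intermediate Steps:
l(g, K) = 2*K
V = 7 (V = 5 + 2 = 7)
v = -1 (v = 1/(2*1 - 3) = 1/(2 - 3) = 1/(-1) = -1)
I(s) = 18 (I(s) = (-1 + 7)²/2 = (½)*6² = (½)*36 = 18)
-I(-72) = -1*18 = -18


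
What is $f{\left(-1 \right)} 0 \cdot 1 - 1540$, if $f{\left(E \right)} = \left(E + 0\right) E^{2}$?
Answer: $-1540$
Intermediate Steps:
$f{\left(E \right)} = E^{3}$ ($f{\left(E \right)} = E E^{2} = E^{3}$)
$f{\left(-1 \right)} 0 \cdot 1 - 1540 = \left(-1\right)^{3} \cdot 0 \cdot 1 - 1540 = \left(-1\right) 0 \cdot 1 - 1540 = 0 \cdot 1 - 1540 = 0 - 1540 = -1540$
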